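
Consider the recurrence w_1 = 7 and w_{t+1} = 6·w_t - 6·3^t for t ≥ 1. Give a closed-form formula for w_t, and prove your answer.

Computing the first terms: w_1 = 7, w_2 = 24, w_3 = 90. This suggests w_t = 2·3^t + 6^(t - 1).
When t = 1: the formula gives 7 = 7 = w_1.
Suppose the result is true for t = k, so w_k = 2·3^k + 6^(k - 1).
Then w_{k+1} = 6·w_k - 6·3^k = 6·(2·3^k + 6^(k - 1)) - 6·3^k = 2·3^(k + 1) + 6^k = 2·3^(k+1) + 6^((k+1) - 1),
which is the claimed formula at t = k+1.
By the principle of mathematical induction, the result holds for all t ≥ 1.

w_t = 2·3^t + 6^(t - 1)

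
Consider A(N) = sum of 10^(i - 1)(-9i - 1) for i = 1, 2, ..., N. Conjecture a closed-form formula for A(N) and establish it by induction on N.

A(N) = -10^N·N

We claim A(N) = -10^N·N for all N ≥ 1.
For the base case N = 1: A(1) = -10, and the closed form gives -10. They agree.
Suppose the result is true for N = i, so A(i) = -10^i·i.
Then A(i+1) = A(i) + (10^i(-9i - 10)) = (-10^i·i) + (10^i(-9i - 10)).
Simplifying, A(i+1) = 10^(i + 1)(-i - 1) = -10^(i+1)·(i+1),
which is the closed form with N = i+1.
Hence, by induction on N, the claim holds for every N ≥ 1.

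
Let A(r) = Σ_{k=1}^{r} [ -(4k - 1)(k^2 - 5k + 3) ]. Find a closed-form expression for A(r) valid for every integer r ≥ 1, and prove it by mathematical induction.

A(r) = -r(r^3 - 5r^2 - r + 2)

We claim A(r) = -r(r^3 - 5r^2 - r + 2) for all r ≥ 1.
Base step (r = 1): A(1) = 3, and the closed form gives 3. They agree.
Suppose the result is true for r = k, so A(k) = k(-k^3 + 5k^2 + k - 2).
Then A(k+1) = A(k) + ((4k + 3)(5k - (k + 1)^2 + 2)) = (k(-k^3 + 5k^2 + k - 2)) + ((4k + 3)(5k - (k + 1)^2 + 2)).
Simplifying, A(k+1) = -(k + 1)(k^3 - 2k^2 - 8k - 3) = -(k+1)((k+1)^3 - 5(k+1)^2 - (k+1) + 2),
which is the closed form with r = k+1.
Hence, by induction on r, the claim holds for every r ≥ 1.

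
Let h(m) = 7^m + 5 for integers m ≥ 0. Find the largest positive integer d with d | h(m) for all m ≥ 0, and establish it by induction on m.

Computing the first values: h(0) = 6 and h(1) = 12; gcd(6, 12) = 6, so d ≤ 6.
We prove 6 | 7^m + 5 for all m ≥ 0 by induction on m.
Base case (m = 0): h(0) = 6 = 6·(1), so 6 | h(0).
Suppose the result is true for m = k, i.e. 6 | h(k). Then
h(k+1) = 7^(k+1) + 5 = 7·(7^k + 5) - 30 = 7·h(k) - 30. The first term is divisible by 6 by the inductive hypothesis, and -30 is divisible by 6. Hence 6 | h(k+1).
By induction, the statement is established for all m ≥ 0.
Therefore the largest such d is 6.

d = 6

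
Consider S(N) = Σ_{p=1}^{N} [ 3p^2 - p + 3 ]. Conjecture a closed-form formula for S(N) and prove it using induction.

We claim S(N) = N(N^2 + N + 3) for all N ≥ 1.
Base step (N = 1): S(1) = 5, and the closed form gives 5. They agree.
Suppose the result is true for N = p, so S(p) = p(p^2 + p + 3).
Then S(p+1) = S(p) + (-p + 3(p + 1)^2 + 2) = (p(p^2 + p + 3)) + (-p + 3(p + 1)^2 + 2).
Simplifying, S(p+1) = (p + 1)(p^2 + 3p + 5) = (p+1)((p+1)^2 + (p+1) + 3),
which is the closed form with N = p+1.
This completes the induction.

S(N) = N(N^2 + N + 3)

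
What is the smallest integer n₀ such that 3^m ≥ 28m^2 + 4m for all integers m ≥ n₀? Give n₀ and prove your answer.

At m = 6: 729 < 1032, so the inequality fails and n₀ ≥ 7. We prove 3^m ≥ 28m^2 + 4m for all m ≥ 7.
Base step (m = 7): 3^m = 2187 and 28m^2 + 4m = 1400, so 2187 ≥ 1400.
For the inductive step, assume it holds for an arbitrary p ≥ 7, so 3^p ≥ 28p^2 + 4p.
Then 3^(p + 1) = 3·(3^p) ≥ 3·(28p^2 + 4p).
Also, for p ≥ 7 we have 3·(28p^2 + 4p) ≥ 28(p+1)^2 + 4(p+1), since 3·(28p^2 + 4p) − (28(p+1)^2 + 4(p+1)) = 56p^2 - 48p - 32, which is nonnegative for all p ≥ 7.
Combining, 3^(p + 1) ≥ 28(p+1)^2 + 4(p+1).
By the principle of mathematical induction, the result holds for all m ≥ 7.
Hence the smallest such n₀ is 7.

n₀ = 7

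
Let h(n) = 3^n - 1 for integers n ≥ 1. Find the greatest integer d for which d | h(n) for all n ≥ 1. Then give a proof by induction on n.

d = 2

Computing the first values: h(1) = 2 and h(2) = 8; gcd(2, 8) = 2, so d ≤ 2.
We prove 2 | 3^n - 1 for all n ≥ 1 by induction on n.
Base step (n = 1): h(1) = 2 = 2·(1), so 2 | h(1).
For the inductive step, assume it holds for an arbitrary p ≥ 1, i.e. 2 | h(p). Then
3^{p+1} − 1^{p+1} = 3·3^p − 1·1^p = 3·(3^p − 1^p) + (2)·1^p. The first term is divisible by 2 by the inductive hypothesis, and the second term (2)·1^p is divisible by 2 since 2 | 2. Hence 2 | h(p+1).
By induction, the statement is established for all n ≥ 1.
Therefore the largest such d is 2.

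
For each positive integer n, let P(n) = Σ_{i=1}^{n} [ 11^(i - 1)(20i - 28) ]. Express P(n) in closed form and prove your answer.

P(n) = 11^n(2n - 3) + 3

We claim P(n) = 11^n(2n - 3) + 3 for all n ≥ 1.
Base step (n = 1): P(1) = -8, and the closed form gives -8. They agree.
Suppose the result is true for n = i, so P(i) = 11^i(2i - 3) + 3.
Then P(i+1) = P(i) + (11^i(20i - 8)) = (11^i(2i - 3) + 3) + (11^i(20i - 8)).
Simplifying, P(i+1) = 22·11^i·i - 11·11^i + 3 = 11^(i+1)(2(i+1) - 3) + 3,
which is the closed form with n = i+1.
This completes the induction.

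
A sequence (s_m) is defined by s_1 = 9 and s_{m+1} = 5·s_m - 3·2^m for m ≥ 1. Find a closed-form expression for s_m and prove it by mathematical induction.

Computing the first terms: s_1 = 9, s_2 = 39, s_3 = 183. This suggests s_m = 2^m + 7·5^(m - 1).
For the base case m = 1: the formula gives 9 = 9 = s_1.
Suppose the result is true for m = p, so s_p = 2^p + 7·5^(p - 1).
Then s_{p+1} = 5·s_p - 3·2^p = 5·(2^p + 7·5^(p - 1)) - 3·2^p = 2^(p + 1) + 7·5^p = 2^(p+1) + 7·5^((p+1) - 1),
which is the claimed formula at m = p+1.
Hence, by induction on m, the claim holds for every m ≥ 1.

s_m = 2^m + 7·5^(m - 1)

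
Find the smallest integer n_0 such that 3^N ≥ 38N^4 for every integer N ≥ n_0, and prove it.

At N = 12: 531441 < 787968, so the inequality fails and n_0 ≥ 13. We prove 3^N ≥ 38N^4 for all N ≥ 13.
For the base case N = 13: 3^N = 1594323 and 38N^4 = 1085318, so 1594323 ≥ 1085318.
For the inductive step, assume it holds for an arbitrary m ≥ 13, so 3^m ≥ 38m^4.
Then 3^(m + 1) = 3·(3^m) ≥ 3·(38m^4).
Also, for m ≥ 13 we have 3·(38m^4) ≥ 38(m+1)^4, since 3 ≥ (1 + 1/m)^4 for all m ≥ 13.
Combining, 3^(m + 1) ≥ 38(m+1)^4.
This completes the induction.
Hence the smallest such n_0 is 13.

n_0 = 13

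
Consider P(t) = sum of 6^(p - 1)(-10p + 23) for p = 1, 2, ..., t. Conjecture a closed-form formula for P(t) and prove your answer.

P(t) = 6^t(-2t + 5) - 5

We claim P(t) = 6^t(-2t + 5) - 5 for all t ≥ 1.
Base step (t = 1): P(1) = 13, and the closed form gives 13. They agree.
For the inductive step, assume it holds for an arbitrary p ≥ 1, so P(p) = 6^p(-2p + 5) - 5.
Then P(p+1) = P(p) + (6^p(-10p + 13)) = (6^p(-2p + 5) - 5) + (6^p(-10p + 13)).
Simplifying, P(p+1) = -12·6^p·p + 18·6^p - 5 = 6^(p+1)(-2(p+1) + 5) - 5,
which is the closed form with t = p+1.
By induction, the statement is established for all t ≥ 1.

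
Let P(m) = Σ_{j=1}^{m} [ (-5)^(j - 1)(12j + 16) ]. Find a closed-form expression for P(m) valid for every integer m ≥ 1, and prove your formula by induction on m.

P(m) = -(-5)^m(2m + 3) + 3

We claim P(m) = -(-5)^m(2m + 3) + 3 for all m ≥ 1.
When m = 1: P(1) = 28, and the closed form gives 28. They agree.
Suppose the result is true for m = j, so P(j) = -(-5)^j(2j + 3) + 3.
Then P(j+1) = P(j) + ((-5)^j(12j + 28)) = (-(-5)^j(2j + 3) + 3) + ((-5)^j(12j + 28)).
Simplifying, P(j+1) = 10(-5)^j·j + 25(-5)^j + 3 = -(-5)^(j+1)(2(j+1) + 3) + 3,
which is the closed form with m = j+1.
By the principle of mathematical induction, the result holds for all m ≥ 1.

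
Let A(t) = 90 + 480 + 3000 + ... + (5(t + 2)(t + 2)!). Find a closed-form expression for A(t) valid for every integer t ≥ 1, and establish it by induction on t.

We claim A(t) = 5(t + 3)! - 30 for all t ≥ 1.
Base case (t = 1): A(1) = 90, and the closed form gives 90. They agree.
For the inductive step, assume it holds for an arbitrary m ≥ 1, so A(m) = 5(m + 3)! - 30.
Then A(m+1) = A(m) + (5(m + 3)(m + 3)!) = (5(m + 3)! - 30) + (5(m + 3)(m + 3)!).
Simplifying, A(m+1) = 5((m+1) + 3)! - 30,
which is the closed form with t = m+1.
By induction, the statement is established for all t ≥ 1.

A(t) = 5(t + 3)! - 30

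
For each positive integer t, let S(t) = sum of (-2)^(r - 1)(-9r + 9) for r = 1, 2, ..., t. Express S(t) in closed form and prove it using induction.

S(t) = (-2)^t(3t - 2) + 2

We claim S(t) = (-2)^t(3t - 2) + 2 for all t ≥ 1.
Base step (t = 1): S(1) = 0, and the closed form gives 0. They agree.
Suppose the result is true for t = r, so S(r) = (-2)^r(3r - 2) + 2.
Then S(r+1) = S(r) + (-9(-2)^r·r) = ((-2)^r(3r - 2) + 2) + (-9(-2)^r·r).
Simplifying, S(r+1) = -6(-2)^r·r - 2(-2)^r + 2 = (-2)^(r+1)(3(r+1) - 2) + 2,
which is the closed form with t = r+1.
This completes the induction.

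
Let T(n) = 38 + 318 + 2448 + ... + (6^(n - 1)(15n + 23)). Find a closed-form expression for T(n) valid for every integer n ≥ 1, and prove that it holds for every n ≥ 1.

We claim T(n) = 6^n(3n + 4) - 4 for all n ≥ 1.
Base step (n = 1): T(1) = 38, and the closed form gives 38. They agree.
Inductive step: suppose the statement holds for some r ≥ 1, so T(r) = 6^r(3r + 4) - 4.
Then T(r+1) = T(r) + (6^r(15r + 38)) = (6^r(3r + 4) - 4) + (6^r(15r + 38)).
Simplifying, T(r+1) = 18·6^r·r + 42·6^r - 4 = 6^(r+1)(3(r+1) + 4) - 4,
which is the closed form with n = r+1.
By the principle of mathematical induction, the result holds for all n ≥ 1.

T(n) = 6^n(3n + 4) - 4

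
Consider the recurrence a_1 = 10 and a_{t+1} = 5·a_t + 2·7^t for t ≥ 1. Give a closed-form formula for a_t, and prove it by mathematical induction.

Computing the first terms: a_1 = 10, a_2 = 64, a_3 = 418. This suggests a_t = 3·5^(t - 1) + 7^t.
Base step (t = 1): the formula gives 10 = 10 = a_1.
Inductive step: suppose the statement holds for some r ≥ 1, so a_r = 3·5^(r - 1) + 7^r.
Then a_{r+1} = 5·a_r + 2·7^r = 5·(3·5^(r - 1) + 7^r) + 2·7^r = 3·5^r + 7^(r + 1) = 3·5^((r+1) - 1) + 7^(r+1),
which is the claimed formula at t = r+1.
This completes the induction.

a_t = 3·5^(t - 1) + 7^t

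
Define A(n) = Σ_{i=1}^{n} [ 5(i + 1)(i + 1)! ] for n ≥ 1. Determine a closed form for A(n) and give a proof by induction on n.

We claim A(n) = 5(n + 2)! - 10 for all n ≥ 1.
For the base case n = 1: A(1) = 20, and the closed form gives 20. They agree.
Inductive step: assume the claim holds for n = i, so A(i) = 5(i + 2)! - 10.
Then A(i+1) = A(i) + (5(i + 2)(i + 2)!) = (5(i + 2)! - 10) + (5(i + 2)(i + 2)!).
Simplifying, A(i+1) = 5((i+1) + 2)! - 10,
which is the closed form with n = i+1.
Hence, by induction on n, the claim holds for every n ≥ 1.

A(n) = 5(n + 2)! - 10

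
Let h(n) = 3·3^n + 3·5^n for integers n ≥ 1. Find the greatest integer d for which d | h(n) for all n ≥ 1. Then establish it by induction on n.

d = 6

Computing the first values: h(1) = 24 and h(2) = 102; gcd(24, 102) = 6, so d ≤ 6.
We prove 6 | 3·3^n + 3·5^n for all n ≥ 1 by induction on n.
When n = 1: h(1) = 24 = 6·(4), so 6 | h(1).
Inductive step: suppose the statement holds for some k ≥ 1, i.e. 6 | h(k). Then
h(k+1) − 5·h(k) = (3·3^(k+1) + 3·5^(k+1)) − 5·(3·3^k + 3·5^k) = (3)·3^k·(3 − 5) = (-6)·3^k. Since 6 | h(k) by the inductive hypothesis, 6 | 5·h(k); and 6 | -6 since -6 = 6·-1. Therefore 6 | h(k+1).
This completes the induction.
Therefore the largest such d is 6.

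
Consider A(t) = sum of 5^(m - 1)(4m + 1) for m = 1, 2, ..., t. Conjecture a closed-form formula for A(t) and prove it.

A(t) = 5^t·t

We claim A(t) = 5^t·t for all t ≥ 1.
When t = 1: A(1) = 5, and the closed form gives 5. They agree.
Suppose the result is true for t = m, so A(m) = 5^m·m.
Then A(m+1) = A(m) + (5^m(4m + 5)) = (5^m·m) + (5^m(4m + 5)).
Simplifying, A(m+1) = 5^(m + 1)(m + 1) = 5^(m+1)·(m+1),
which is the closed form with t = m+1.
This completes the induction.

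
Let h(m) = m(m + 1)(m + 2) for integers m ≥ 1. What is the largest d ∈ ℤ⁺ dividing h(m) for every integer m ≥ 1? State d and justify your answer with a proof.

Computing the first values: h(1) = 6 and h(2) = 24; gcd(6, 24) = 6, so d ≤ 6.
We prove 6 | m(m + 1)(m + 2) for all m ≥ 1 by induction on m.
When m = 1: h(1) = 6 = 6·(1), so 6 | h(1).
Inductive step: suppose the statement holds for some k ≥ 1, i.e. 6 | h(k). Then
h(k+1) − h(k) = (k+1)·(k+2)·(k+3) − k·(k+1)·(k+2) = (k+1)·(k+2)·[(k+3) − k] = 3·(k+1)·(k+2). The product of 2 consecutive integers is divisible by (2)! = 2, so h(k+1) − h(k) is divisible by 3·2 = 6. By the inductive hypothesis 6 | h(k), hence 6 | h(k+1).
This completes the induction.
Therefore the largest such d is 6.

d = 6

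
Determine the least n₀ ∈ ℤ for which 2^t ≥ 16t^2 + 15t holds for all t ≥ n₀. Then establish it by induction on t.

At t = 11: 2048 < 2101, so the inequality fails and n₀ ≥ 12. We prove 2^t ≥ 16t^2 + 15t for all t ≥ 12.
Base case (t = 12): 2^t = 4096 and 16t^2 + 15t = 2484, so 4096 ≥ 2484.
Inductive step: suppose the statement holds for some m ≥ 12, so 2^m ≥ 16m^2 + 15m.
Then 2^(m + 1) = 2·(2^m) ≥ 2·(16m^2 + 15m).
Also, for m ≥ 12 we have 2·(16m^2 + 15m) ≥ 16(m+1)^2 + 15(m+1), since 2·(16m^2 + 15m) − (16(m+1)^2 + 15(m+1)) = 16m^2 - 17m - 31, which is nonnegative for all m ≥ 12.
Combining, 2^(m + 1) ≥ 16(m+1)^2 + 15(m+1).
By induction, the statement is established for all t ≥ 12.
Hence the smallest such n₀ is 12.

n₀ = 12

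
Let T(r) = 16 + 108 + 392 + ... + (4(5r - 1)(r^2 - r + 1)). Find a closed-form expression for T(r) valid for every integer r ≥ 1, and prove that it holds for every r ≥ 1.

We claim T(r) = r(5r^3 + 2r^2 + 5r + 4) for all r ≥ 1.
Base case (r = 1): T(1) = 16, and the closed form gives 16. They agree.
Inductive step: assume the claim holds for r = j, so T(j) = j(5j^3 + 2j^2 + 5j + 4).
Then T(j+1) = T(j) + (-4(j - (j + 1)^2)(5j + 4)) = (j(5j^3 + 2j^2 + 5j + 4)) + (-4(j - (j + 1)^2)(5j + 4)).
Simplifying, T(j+1) = (j + 1)(5j^3 + 17j^2 + 24j + 16) = (j+1)(5(j+1)^3 + 2(j+1)^2 + 5(j+1) + 4),
which is the closed form with r = j+1.
By induction, the statement is established for all r ≥ 1.

T(r) = r(5r^3 + 2r^2 + 5r + 4)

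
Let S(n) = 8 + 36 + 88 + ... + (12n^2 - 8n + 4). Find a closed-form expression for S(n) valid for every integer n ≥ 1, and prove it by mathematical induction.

We claim S(n) = 2n(2n^2 + n + 1) for all n ≥ 1.
When n = 1: S(1) = 8, and the closed form gives 8. They agree.
For the inductive step, assume it holds for an arbitrary j ≥ 1, so S(j) = 2j(2j^2 + j + 1).
Then S(j+1) = S(j) + (12j^2 + 16j + 8) = (2j(2j^2 + j + 1)) + (12j^2 + 16j + 8).
Simplifying, S(j+1) = 2(j + 1)(2j^2 + 5j + 4) = 2(j+1)(2(j+1)^2 + (j+1) + 1),
which is the closed form with n = j+1.
By the principle of mathematical induction, the result holds for all n ≥ 1.

S(n) = 2n(2n^2 + n + 1)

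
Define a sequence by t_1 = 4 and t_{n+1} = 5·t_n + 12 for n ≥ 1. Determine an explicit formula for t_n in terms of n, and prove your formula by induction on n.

t_n = 7·5^(n - 1) - 3

Computing the first terms: t_1 = 4, t_2 = 32, t_3 = 172. This suggests t_n = 7·5^(n - 1) - 3.
Base step (n = 1): the formula gives 4 = 4 = t_1.
Inductive step: assume the claim holds for n = i, so t_i = 7·5^(i - 1) - 3.
Then t_{i+1} = 5·t_i + 12 = 5·(7·5^(i - 1) - 3) + 12 = 7·5^i - 3 = 7·5^((i+1) - 1) - 3,
which is the claimed formula at n = i+1.
By the principle of mathematical induction, the result holds for all n ≥ 1.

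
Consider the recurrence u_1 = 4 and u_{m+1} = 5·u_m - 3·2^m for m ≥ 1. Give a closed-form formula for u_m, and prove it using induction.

u_m = 2^m + 2·5^(m - 1)

Computing the first terms: u_1 = 4, u_2 = 14, u_3 = 58. This suggests u_m = 2^m + 2·5^(m - 1).
For the base case m = 1: the formula gives 4 = 4 = u_1.
Inductive step: assume the claim holds for m = p, so u_p = 2^p + 2·5^(p - 1).
Then u_{p+1} = 5·u_p - 3·2^p = 5·(2^p + 2·5^(p - 1)) - 3·2^p = 2^(p + 1) + 2·5^p = 2^(p+1) + 2·5^((p+1) - 1),
which is the claimed formula at m = p+1.
This completes the induction.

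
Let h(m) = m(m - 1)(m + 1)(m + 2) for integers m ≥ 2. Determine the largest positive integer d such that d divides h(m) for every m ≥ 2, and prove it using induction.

Computing the first values: h(2) = 24 and h(3) = 120; gcd(24, 120) = 24, so d ≤ 24.
We prove 24 | m(m - 1)(m + 1)(m + 2) for all m ≥ 2 by induction on m.
For the base case m = 2: h(2) = 24 = 24·(1), so 24 | h(2).
Inductive step: assume the claim holds for m = r, i.e. 24 | h(r). Then
h(r+1) − h(r) = r·(r+1)·(r+2)·(r+3) − (r-1)·r·(r+1)·(r+2) = r·(r+1)·(r+2)·[(r+3) − (r-1)] = 4·r·(r+1)·(r+2). The product of 3 consecutive integers is divisible by (3)! = 6, so h(r+1) − h(r) is divisible by 4·6 = 24. By the inductive hypothesis 24 | h(r), hence 24 | h(r+1).
This completes the induction.
Therefore the largest such d is 24.

d = 24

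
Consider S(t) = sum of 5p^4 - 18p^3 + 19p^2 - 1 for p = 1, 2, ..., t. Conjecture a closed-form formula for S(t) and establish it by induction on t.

We claim S(t) = t(t^4 - 2t^3 - t^2 + 5t + 2) for all t ≥ 1.
Base step (t = 1): S(1) = 5, and the closed form gives 5. They agree.
For the inductive step, assume it holds for an arbitrary p ≥ 1, so S(p) = p(p^4 - 2p^3 - p^2 + 5p + 2).
Then S(p+1) = S(p) + (5p^4 + 2p^3 - 5p^2 + 4p + 5) = (p(p^4 - 2p^3 - p^2 + 5p + 2)) + (5p^4 + 2p^3 - 5p^2 + 4p + 5).
Simplifying, S(p+1) = (p + 1)(p^4 + 2p^3 - p^2 + p + 5) = (p+1)((p+1)^4 - 2(p+1)^3 - (p+1)^2 + 5(p+1) + 2),
which is the closed form with t = p+1.
Hence, by induction on t, the claim holds for every t ≥ 1.

S(t) = t(t^4 - 2t^3 - t^2 + 5t + 2)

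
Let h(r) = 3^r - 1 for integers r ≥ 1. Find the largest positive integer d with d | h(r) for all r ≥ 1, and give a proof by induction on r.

Computing the first values: h(1) = 2 and h(2) = 8; gcd(2, 8) = 2, so d ≤ 2.
We prove 2 | 3^r - 1 for all r ≥ 1 by induction on r.
For the base case r = 1: h(1) = 2 = 2·(1), so 2 | h(1).
Inductive step: suppose the statement holds for some i ≥ 1, i.e. 2 | h(i). Then
3^{i+1} − 1^{i+1} = 3·3^i − 1·1^i = 3·(3^i − 1^i) + (2)·1^i. The first term is divisible by 2 by the inductive hypothesis, and the second term (2)·1^i is divisible by 2 since 2 | 2. Hence 2 | h(i+1).
This completes the induction.
Therefore the largest such d is 2.

d = 2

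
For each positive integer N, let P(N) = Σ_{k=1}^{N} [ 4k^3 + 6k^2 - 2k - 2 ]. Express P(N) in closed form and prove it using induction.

We claim P(N) = N(N + 2)(N^2 + 2N - 1) for all N ≥ 1.
Base step (N = 1): P(1) = 6, and the closed form gives 6. They agree.
Suppose the result is true for N = k, so P(k) = k(k^3 + 4k^2 + 3k - 2).
Then P(k+1) = P(k) + (4k^3 + 18k^2 + 22k + 6) = (k(k^3 + 4k^2 + 3k - 2)) + (4k^3 + 18k^2 + 22k + 6).
Simplifying, P(k+1) = (k + 1)(k + 3)(k^2 + 4k + 2) = (k+1)((k+1) + 2)((k+1)^2 + 2(k+1) - 1),
which is the closed form with N = k+1.
Hence, by induction on N, the claim holds for every N ≥ 1.

P(N) = N(N + 2)(N^2 + 2N - 1)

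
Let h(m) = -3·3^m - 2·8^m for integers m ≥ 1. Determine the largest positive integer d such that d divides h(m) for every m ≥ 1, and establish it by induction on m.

Computing the first values: h(1) = -25 and h(2) = -155; gcd(-25, -155) = 5, so d ≤ 5.
We prove 5 | -3·3^m - 2·8^m for all m ≥ 1 by induction on m.
Base step (m = 1): h(1) = -25 = 5·(-5), so 5 | h(1).
Inductive step: suppose the statement holds for some i ≥ 1, i.e. 5 | h(i). Then
h(i+1) − 8·h(i) = (-3·3^(i+1) - 2·8^(i+1)) − 8·(-3·3^i - 2·8^i) = (-3)·3^i·(3 − 8) = (15)·3^i. Since 5 | h(i) by the inductive hypothesis, 5 | 8·h(i); and 5 | 15 since 15 = 5·3. Therefore 5 | h(i+1).
This completes the induction.
Therefore the largest such d is 5.

d = 5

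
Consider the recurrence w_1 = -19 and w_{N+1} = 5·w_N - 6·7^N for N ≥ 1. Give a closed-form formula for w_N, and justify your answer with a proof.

Computing the first terms: w_1 = -19, w_2 = -137, w_3 = -979. This suggests w_N = 2·5^(N - 1) - 3·7^N.
Base case (N = 1): the formula gives -19 = -19 = w_1.
Inductive step: suppose the statement holds for some r ≥ 1, so w_r = 2·5^(r - 1) - 3·7^r.
Then w_{r+1} = 5·w_r - 6·7^r = 5·(2·5^(r - 1) - 3·7^r) - 6·7^r = 2·5^r - 3·7^(r + 1) = 2·5^((r+1) - 1) - 3·7^(r+1),
which is the claimed formula at N = r+1.
By induction, the statement is established for all N ≥ 1.

w_N = 2·5^(N - 1) - 3·7^N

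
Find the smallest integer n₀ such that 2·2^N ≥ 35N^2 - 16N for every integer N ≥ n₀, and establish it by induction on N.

n₀ = 11

At N = 10: 2048 < 3340, so the inequality fails and n₀ ≥ 11. We prove 2·2^N ≥ 35N^2 - 16N for all N ≥ 11.
When N = 11: 2·2^N = 4096 and 35N^2 - 16N = 4059, so 4096 ≥ 4059.
For the inductive step, assume it holds for an arbitrary j ≥ 11, so 2·2^j ≥ 35j^2 - 16j.
Then 2·2^(j + 1) = 2·(2·2^j) ≥ 2·(35j^2 - 16j).
Also, for j ≥ 11 we have 2·(35j^2 - 16j) ≥ 35(j+1)^2 - 16(j+1), since 2·(35j^2 - 16j) − (35(j+1)^2 - 16(j+1)) = 35j^2 - 86j - 19, which is nonnegative for all j ≥ 11.
Combining, 2·2^(j + 1) ≥ 35(j+1)^2 - 16(j+1).
By the principle of mathematical induction, the result holds for all N ≥ 11.
Hence the smallest such n₀ is 11.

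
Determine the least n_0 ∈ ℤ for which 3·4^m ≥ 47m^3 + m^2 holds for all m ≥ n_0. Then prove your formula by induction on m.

n_0 = 6

At m = 5: 3072 < 5900, so the inequality fails and n_0 ≥ 6. We prove 3·4^m ≥ 47m^3 + m^2 for all m ≥ 6.
Base step (m = 6): 3·4^m = 12288 and 47m^3 + m^2 = 10188, so 12288 ≥ 10188.
For the inductive step, assume it holds for an arbitrary i ≥ 6, so 3·4^i ≥ 47i^3 + i^2.
Then 3·4^(i + 1) = 4·(3·4^i) ≥ 4·(47i^3 + i^2).
Also, for i ≥ 6 we have 4·(47i^3 + i^2) ≥ 47(i+1)^3 + (i+1)^2, since 4·(47i^3 + i^2) − (47(i+1)^3 + (i+1)^2) = 141i^3 - 138i^2 - 143i - 48, which is nonnegative for all i ≥ 6.
Combining, 3·4^(i + 1) ≥ 47(i+1)^3 + (i+1)^2.
Hence, by induction on m, the claim holds for every m ≥ 6.
Hence the smallest such n_0 is 6.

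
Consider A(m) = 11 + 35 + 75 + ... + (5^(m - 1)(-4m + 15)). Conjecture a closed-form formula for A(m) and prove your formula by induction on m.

A(m) = 5^m(-m + 4) - 4

We claim A(m) = 5^m(-m + 4) - 4 for all m ≥ 1.
When m = 1: A(1) = 11, and the closed form gives 11. They agree.
Suppose the result is true for m = p, so A(p) = 5^p(-p + 4) - 4.
Then A(p+1) = A(p) + (5^p(-4p + 11)) = (5^p(-p + 4) - 4) + (5^p(-4p + 11)).
Simplifying, A(p+1) = -5·5^p·p + 15·5^p - 4 = 5^(p+1)(-(p+1) + 4) - 4,
which is the closed form with m = p+1.
By the principle of mathematical induction, the result holds for all m ≥ 1.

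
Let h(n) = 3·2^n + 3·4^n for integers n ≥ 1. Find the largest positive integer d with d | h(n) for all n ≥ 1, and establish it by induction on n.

d = 6

Computing the first values: h(1) = 18 and h(2) = 60; gcd(18, 60) = 6, so d ≤ 6.
We prove 6 | 3·2^n + 3·4^n for all n ≥ 1 by induction on n.
When n = 1: h(1) = 18 = 6·(3), so 6 | h(1).
Inductive step: suppose the statement holds for some m ≥ 1, i.e. 6 | h(m). Then
h(m+1) − 4·h(m) = (3·2^(m+1) + 3·4^(m+1)) − 4·(3·2^m + 3·4^m) = (3)·2^m·(2 − 4) = (-6)·2^m. Since 6 | h(m) by the inductive hypothesis, 6 | 4·h(m); and 6 | -6 since -6 = 6·-1. Therefore 6 | h(m+1).
By the principle of mathematical induction, the result holds for all n ≥ 1.
Therefore the largest such d is 6.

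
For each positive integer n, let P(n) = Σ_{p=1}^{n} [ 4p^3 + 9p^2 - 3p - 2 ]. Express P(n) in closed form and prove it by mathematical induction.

P(n) = n(n^3 + 5n^2 + 4n - 2)

We claim P(n) = n(n^3 + 5n^2 + 4n - 2) for all n ≥ 1.
Base step (n = 1): P(1) = 8, and the closed form gives 8. They agree.
Inductive step: suppose the statement holds for some p ≥ 1, so P(p) = p(p^3 + 5p^2 + 4p - 2).
Then P(p+1) = P(p) + (4p^3 + 21p^2 + 27p + 8) = (p(p^3 + 5p^2 + 4p - 2)) + (4p^3 + 21p^2 + 27p + 8).
Simplifying, P(p+1) = (p + 1)(p^3 + 8p^2 + 17p + 8) = (p+1)((p+1)^3 + 5(p+1)^2 + 4(p+1) - 2),
which is the closed form with n = p+1.
This completes the induction.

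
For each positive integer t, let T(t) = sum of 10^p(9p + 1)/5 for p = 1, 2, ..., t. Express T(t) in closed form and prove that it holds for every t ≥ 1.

We claim T(t) = 2·10^t·t for all t ≥ 1.
Base step (t = 1): T(1) = 20, and the closed form gives 20. They agree.
Inductive step: assume the claim holds for t = p, so T(p) = 2·10^p·p.
Then T(p+1) = T(p) + (10^p(18p + 20)) = (2·10^p·p) + (10^p(18p + 20)).
Simplifying, T(p+1) = 20·10^p(p + 1) = 2·10^(p+1)·(p+1),
which is the closed form with t = p+1.
By induction, the statement is established for all t ≥ 1.

T(t) = 2·10^t·t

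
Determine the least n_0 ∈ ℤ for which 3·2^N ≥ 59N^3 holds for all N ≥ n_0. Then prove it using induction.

At N = 16: 196608 < 241664, so the inequality fails and n_0 ≥ 17. We prove 3·2^N ≥ 59N^3 for all N ≥ 17.
Base case (N = 17): 3·2^N = 393216 and 59N^3 = 289867, so 393216 ≥ 289867.
Inductive step: assume the claim holds for N = i, so 3·2^i ≥ 59i^3.
Then 3·2^(i + 1) = 2·(3·2^i) ≥ 2·(59i^3).
Also, for i ≥ 17 we have 2·(59i^3) ≥ 59(i+1)^3, since 2 ≥ (1 + 1/i)^3 for all i ≥ 17.
Combining, 3·2^(i + 1) ≥ 59(i+1)^3.
By the principle of mathematical induction, the result holds for all N ≥ 17.
Hence the smallest such n_0 is 17.

n_0 = 17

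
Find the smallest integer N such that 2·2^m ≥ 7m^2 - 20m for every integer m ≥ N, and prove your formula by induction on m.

N = 7

At m = 6: 128 < 132, so the inequality fails and N ≥ 7. We prove 2·2^m ≥ 7m^2 - 20m for all m ≥ 7.
Base step (m = 7): 2·2^m = 256 and 7m^2 - 20m = 203, so 256 ≥ 203.
Inductive step: assume the claim holds for m = i, so 2·2^i ≥ 7i^2 - 20i.
Then 2·2^(i + 1) = 2·(2·2^i) ≥ 2·(7i^2 - 20i).
Also, for i ≥ 7 we have 2·(7i^2 - 20i) ≥ 7(i+1)^2 - 20(i+1), since 2·(7i^2 - 20i) − (7(i+1)^2 - 20(i+1)) = 7i^2 - 34i + 13, which is nonnegative for all i ≥ 7.
Combining, 2·2^(i + 1) ≥ 7(i+1)^2 - 20(i+1).
Hence, by induction on m, the claim holds for every m ≥ 7.
Hence the smallest such N is 7.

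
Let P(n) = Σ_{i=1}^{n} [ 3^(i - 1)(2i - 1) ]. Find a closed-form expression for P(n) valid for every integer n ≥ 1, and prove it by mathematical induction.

P(n) = 3^n(n - 1) + 1

We claim P(n) = 3^n(n - 1) + 1 for all n ≥ 1.
For the base case n = 1: P(1) = 1, and the closed form gives 1. They agree.
Suppose the result is true for n = i, so P(i) = 3^i(i - 1) + 1.
Then P(i+1) = P(i) + (3^i(2i + 1)) = (3^i(i - 1) + 1) + (3^i(2i + 1)).
Simplifying, P(i+1) = 3^(i + 1)i + 1 = 3^(i+1)((i+1) - 1) + 1,
which is the closed form with n = i+1.
By the principle of mathematical induction, the result holds for all n ≥ 1.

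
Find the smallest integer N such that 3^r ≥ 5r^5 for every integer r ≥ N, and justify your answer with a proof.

At r = 13: 1594323 < 1856465, so the inequality fails and N ≥ 14. We prove 3^r ≥ 5r^5 for all r ≥ 14.
For the base case r = 14: 3^r = 4782969 and 5r^5 = 2689120, so 4782969 ≥ 2689120.
For the inductive step, assume it holds for an arbitrary j ≥ 14, so 3^j ≥ 5j^5.
Then 3^(j + 1) = 3·(3^j) ≥ 3·(5j^5).
Also, for j ≥ 14 we have 3·(5j^5) ≥ 5(j+1)^5, since 3 ≥ (1 + 1/j)^5 for all j ≥ 14.
Combining, 3^(j + 1) ≥ 5(j+1)^5.
This completes the induction.
Hence the smallest such N is 14.

N = 14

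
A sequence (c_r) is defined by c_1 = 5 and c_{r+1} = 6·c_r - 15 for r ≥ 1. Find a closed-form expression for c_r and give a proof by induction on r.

c_r = 2·6^(r - 1) + 3

Computing the first terms: c_1 = 5, c_2 = 15, c_3 = 75. This suggests c_r = 2·6^(r - 1) + 3.
Base case (r = 1): the formula gives 5 = 5 = c_1.
Inductive step: assume the claim holds for r = j, so c_j = 2·6^(j - 1) + 3.
Then c_{j+1} = 6·c_j - 15 = 6·(2·6^(j - 1) + 3) - 15 = 2·6^j + 3 = 2·6^((j+1) - 1) + 3,
which is the claimed formula at r = j+1.
By the principle of mathematical induction, the result holds for all r ≥ 1.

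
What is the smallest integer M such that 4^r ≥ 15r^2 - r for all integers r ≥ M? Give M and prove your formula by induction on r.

At r = 3: 64 < 132, so the inequality fails and M ≥ 4. We prove 4^r ≥ 15r^2 - r for all r ≥ 4.
For the base case r = 4: 4^r = 256 and 15r^2 - r = 236, so 256 ≥ 236.
For the inductive step, assume it holds for an arbitrary m ≥ 4, so 4^m ≥ 15m^2 - m.
Then 4^(m + 1) = 4·(4^m) ≥ 4·(15m^2 - m).
Also, for m ≥ 4 we have 4·(15m^2 - m) ≥ 15(m+1)^2 - (m+1), since 4·(15m^2 - m) − (15(m+1)^2 - (m+1)) = 45m^2 - 33m - 14, which is nonnegative for all m ≥ 4.
Combining, 4^(m + 1) ≥ 15(m+1)^2 - (m+1).
By induction, the statement is established for all r ≥ 4.
Hence the smallest such M is 4.

M = 4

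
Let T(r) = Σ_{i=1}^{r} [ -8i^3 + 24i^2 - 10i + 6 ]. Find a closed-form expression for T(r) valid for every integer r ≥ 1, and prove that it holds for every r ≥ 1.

T(r) = -r(2r^3 - 4r^2 - 5r - 5)

We claim T(r) = -r(2r^3 - 4r^2 - 5r - 5) for all r ≥ 1.
Base step (r = 1): T(1) = 12, and the closed form gives 12. They agree.
For the inductive step, assume it holds for an arbitrary i ≥ 1, so T(i) = i(-2i^3 + 4i^2 + 5i + 5).
Then T(i+1) = T(i) + (-8i^3 + 14i + 12) = (i(-2i^3 + 4i^2 + 5i + 5)) + (-8i^3 + 14i + 12).
Simplifying, T(i+1) = -(i + 1)(2i^3 + 2i^2 - 7i - 12) = -(i+1)(2(i+1)^3 - 4(i+1)^2 - 5(i+1) - 5),
which is the closed form with r = i+1.
By induction, the statement is established for all r ≥ 1.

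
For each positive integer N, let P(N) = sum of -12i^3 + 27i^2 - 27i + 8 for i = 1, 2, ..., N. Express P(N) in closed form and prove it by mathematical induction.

We claim P(N) = -N(3N^3 - 3N^2 + 3N + 1) for all N ≥ 1.
Base case (N = 1): P(1) = -4, and the closed form gives -4. They agree.
Inductive step: suppose the statement holds for some i ≥ 1, so P(i) = i(-3i^3 + 3i^2 - 3i - 1).
Then P(i+1) = P(i) + (-12i^3 - 9i^2 - 9i - 4) = (i(-3i^3 + 3i^2 - 3i - 1)) + (-12i^3 - 9i^2 - 9i - 4).
Simplifying, P(i+1) = -(i + 1)(3i^3 + 6i^2 + 6i + 4) = -(i+1)(3(i+1)^3 - 3(i+1)^2 + 3(i+1) + 1),
which is the closed form with N = i+1.
By induction, the statement is established for all N ≥ 1.

P(N) = -N(3N^3 - 3N^2 + 3N + 1)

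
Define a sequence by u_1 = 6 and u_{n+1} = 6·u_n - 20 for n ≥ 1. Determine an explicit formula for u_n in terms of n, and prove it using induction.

Computing the first terms: u_1 = 6, u_2 = 16, u_3 = 76. This suggests u_n = 2·6^(n - 1) + 4.
For the base case n = 1: the formula gives 6 = 6 = u_1.
For the inductive step, assume it holds for an arbitrary r ≥ 1, so u_r = 2·6^(r - 1) + 4.
Then u_{r+1} = 6·u_r - 20 = 6·(2·6^(r - 1) + 4) - 20 = 2·6^r + 4 = 2·6^((r+1) - 1) + 4,
which is the claimed formula at n = r+1.
By induction, the statement is established for all n ≥ 1.

u_n = 2·6^(n - 1) + 4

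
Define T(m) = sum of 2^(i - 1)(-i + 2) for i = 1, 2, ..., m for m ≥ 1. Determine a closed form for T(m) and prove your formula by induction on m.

T(m) = 2^m(-m + 3) - 3

We claim T(m) = 2^m(-m + 3) - 3 for all m ≥ 1.
Base case (m = 1): T(1) = 1, and the closed form gives 1. They agree.
Inductive step: assume the claim holds for m = i, so T(i) = 2^i(-i + 3) - 3.
Then T(i+1) = T(i) + (2^i(-i + 1)) = (2^i(-i + 3) - 3) + (2^i(-i + 1)).
Simplifying, T(i+1) = -2^(i + 1)i + 2^(i + 2) - 3 = 2^(i+1)(-(i+1) + 3) - 3,
which is the closed form with m = i+1.
This completes the induction.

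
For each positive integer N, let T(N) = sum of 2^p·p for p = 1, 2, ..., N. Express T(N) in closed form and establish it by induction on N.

T(N) = 2·2^N(N - 1) + 2

We claim T(N) = 2·2^N(N - 1) + 2 for all N ≥ 1.
Base case (N = 1): T(1) = 2, and the closed form gives 2. They agree.
For the inductive step, assume it holds for an arbitrary p ≥ 1, so T(p) = 2·2^p(p - 1) + 2.
Then T(p+1) = T(p) + (2^(p + 1)(p + 1)) = (2·2^p(p - 1) + 2) + (2^(p + 1)(p + 1)).
Simplifying, T(p+1) = 4·2^p·p + 2 = 2·2^(p+1)((p+1) - 1) + 2,
which is the closed form with N = p+1.
This completes the induction.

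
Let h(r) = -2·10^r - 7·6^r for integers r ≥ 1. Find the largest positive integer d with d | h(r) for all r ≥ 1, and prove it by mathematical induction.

d = 2

Computing the first values: h(1) = -62 and h(2) = -452; gcd(-62, -452) = 2, so d ≤ 2.
We prove 2 | -2·10^r - 7·6^r for all r ≥ 1 by induction on r.
When r = 1: h(1) = -62 = 2·(-31), so 2 | h(1).
Suppose the result is true for r = i, i.e. 2 | h(i). Then
h(i+1) − 10·h(i) = (-2·10^(i+1) - 7·6^(i+1)) − 10·(-2·10^i - 7·6^i) = (-7)·6^i·(6 − 10) = (28)·6^i. Since 2 | h(i) by the inductive hypothesis, 2 | 10·h(i); and 2 | 28 since 28 = 2·14. Therefore 2 | h(i+1).
This completes the induction.
Therefore the largest such d is 2.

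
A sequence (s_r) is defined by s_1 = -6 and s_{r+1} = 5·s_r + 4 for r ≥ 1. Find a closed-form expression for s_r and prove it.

s_r = -5^r - 1

Computing the first terms: s_1 = -6, s_2 = -26, s_3 = -126. This suggests s_r = -5^r - 1.
When r = 1: the formula gives -6 = -6 = s_1.
Suppose the result is true for r = p, so s_p = -5^p - 1.
Then s_{p+1} = 5·s_p + 4 = 5·(-5^p - 1) + 4 = -5^(p + 1) - 1,
which is the claimed formula at r = p+1.
By induction, the statement is established for all r ≥ 1.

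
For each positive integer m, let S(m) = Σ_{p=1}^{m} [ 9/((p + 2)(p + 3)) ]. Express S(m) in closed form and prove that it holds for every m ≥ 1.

We claim S(m) = 3m/(m + 3) for all m ≥ 1.
When m = 1: S(1) = 3/4, and the closed form gives 3/4. They agree.
Suppose the result is true for m = p, so S(p) = 3p/(p + 3).
Then S(p+1) = S(p) + (9/((p + 3)(p + 4))) = (3p/(p + 3)) + (9/((p + 3)(p + 4))).
Simplifying, S(p+1) = 3(p + 1)/(p + 4) = 3(p+1)/((p+1) + 3),
which is the closed form with m = p+1.
By the principle of mathematical induction, the result holds for all m ≥ 1.

S(m) = 3m/(m + 3)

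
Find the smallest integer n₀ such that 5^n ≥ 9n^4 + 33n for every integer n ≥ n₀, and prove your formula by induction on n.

n₀ = 6

At n = 5: 3125 < 5790, so the inequality fails and n₀ ≥ 6. We prove 5^n ≥ 9n^4 + 33n for all n ≥ 6.
For the base case n = 6: 5^n = 15625 and 9n^4 + 33n = 11862, so 15625 ≥ 11862.
Inductive step: suppose the statement holds for some j ≥ 6, so 5^j ≥ 9j^4 + 33j.
Then 5^(j + 1) = 5·(5^j) ≥ 5·(9j^4 + 33j).
Also, for j ≥ 6 we have 5·(9j^4 + 33j) ≥ 9(j+1)^4 + 33(j+1), since 5·(9j^4 + 33j) − (9(j+1)^4 + 33(j+1)) = 36j^4 - 36j^3 - 54j^2 + 96j - 42, which is nonnegative for all j ≥ 6.
Combining, 5^(j + 1) ≥ 9(j+1)^4 + 33(j+1).
By the principle of mathematical induction, the result holds for all n ≥ 6.
Hence the smallest such n₀ is 6.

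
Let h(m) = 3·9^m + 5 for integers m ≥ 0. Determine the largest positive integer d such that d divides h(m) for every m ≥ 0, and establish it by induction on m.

d = 8

Computing the first values: h(0) = 8 and h(1) = 32; gcd(8, 32) = 8, so d ≤ 8.
We prove 8 | 3·9^m + 5 for all m ≥ 0 by induction on m.
When m = 0: h(0) = 8 = 8·(1), so 8 | h(0).
Inductive step: suppose the statement holds for some i ≥ 0, i.e. 8 | h(i). Then
h(i+1) = 3·9^(i+1) + 5 = 9·(3·9^i + 5) - 40 = 9·h(i) - 40. The first term is divisible by 8 by the inductive hypothesis, and -40 is divisible by 8. Hence 8 | h(i+1).
Hence, by induction on m, the claim holds for every m ≥ 0.
Therefore the largest such d is 8.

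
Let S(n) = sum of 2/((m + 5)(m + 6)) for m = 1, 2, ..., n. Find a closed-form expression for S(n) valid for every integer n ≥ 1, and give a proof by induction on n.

S(n) = n/(3(n + 6))

We claim S(n) = n/(3(n + 6)) for all n ≥ 1.
Base case (n = 1): S(1) = 1/21, and the closed form gives 1/21. They agree.
Suppose the result is true for n = m, so S(m) = m/(3(m + 6)).
Then S(m+1) = S(m) + (2/((m + 6)(m + 7))) = (m/(3(m + 6))) + (2/((m + 6)(m + 7))).
Simplifying, S(m+1) = (m + 1)/(3(m + 7)) = (m+1)/(3((m+1) + 6)),
which is the closed form with n = m+1.
By induction, the statement is established for all n ≥ 1.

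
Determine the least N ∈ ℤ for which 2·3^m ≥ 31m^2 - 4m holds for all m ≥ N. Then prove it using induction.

At m = 5: 486 < 755, so the inequality fails and N ≥ 6. We prove 2·3^m ≥ 31m^2 - 4m for all m ≥ 6.
Base case (m = 6): 2·3^m = 1458 and 31m^2 - 4m = 1092, so 1458 ≥ 1092.
Inductive step: suppose the statement holds for some i ≥ 6, so 2·3^i ≥ 31i^2 - 4i.
Then 2·3^(i + 1) = 3·(2·3^i) ≥ 3·(31i^2 - 4i).
Also, for i ≥ 6 we have 3·(31i^2 - 4i) ≥ 31(i+1)^2 - 4(i+1), since 3·(31i^2 - 4i) − (31(i+1)^2 - 4(i+1)) = 62i^2 - 70i - 27, which is nonnegative for all i ≥ 6.
Combining, 2·3^(i + 1) ≥ 31(i+1)^2 - 4(i+1).
By the principle of mathematical induction, the result holds for all m ≥ 6.
Hence the smallest such N is 6.

N = 6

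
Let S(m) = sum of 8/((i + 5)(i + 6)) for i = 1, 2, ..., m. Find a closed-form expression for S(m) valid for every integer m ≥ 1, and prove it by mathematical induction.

We claim S(m) = 4m/(3(m + 6)) for all m ≥ 1.
Base step (m = 1): S(1) = 4/21, and the closed form gives 4/21. They agree.
For the inductive step, assume it holds for an arbitrary i ≥ 1, so S(i) = 4i/(3(i + 6)).
Then S(i+1) = S(i) + (8/((i + 6)(i + 7))) = (4i/(3(i + 6))) + (8/((i + 6)(i + 7))).
Simplifying, S(i+1) = 4(i + 1)/(3(i + 7)) = 4(i+1)/(3((i+1) + 6)),
which is the closed form with m = i+1.
This completes the induction.

S(m) = 4m/(3(m + 6))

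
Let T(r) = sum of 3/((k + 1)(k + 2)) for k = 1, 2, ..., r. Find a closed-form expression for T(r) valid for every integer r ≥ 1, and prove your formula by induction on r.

T(r) = 3r/(2(r + 2))

We claim T(r) = 3r/(2(r + 2)) for all r ≥ 1.
When r = 1: T(1) = 1/2, and the closed form gives 1/2. They agree.
For the inductive step, assume it holds for an arbitrary k ≥ 1, so T(k) = 3k/(2(k + 2)).
Then T(k+1) = T(k) + (3/((k + 2)(k + 3))) = (3k/(2(k + 2))) + (3/((k + 2)(k + 3))).
Simplifying, T(k+1) = 3(k + 1)/(2(k + 3)) = 3(k+1)/(2((k+1) + 2)),
which is the closed form with r = k+1.
By the principle of mathematical induction, the result holds for all r ≥ 1.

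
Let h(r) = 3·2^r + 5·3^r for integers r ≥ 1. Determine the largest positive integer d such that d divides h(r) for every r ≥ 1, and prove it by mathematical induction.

Computing the first values: h(1) = 21 and h(2) = 57; gcd(21, 57) = 3, so d ≤ 3.
We prove 3 | 3·2^r + 5·3^r for all r ≥ 1 by induction on r.
Base case (r = 1): h(1) = 21 = 3·(7), so 3 | h(1).
Inductive step: suppose the statement holds for some j ≥ 1, i.e. 3 | h(j). Then
h(j+1) − 3·h(j) = (3·2^(j+1) + 5·3^(j+1)) − 3·(3·2^j + 5·3^j) = (3)·2^j·(2 − 3) = (-3)·2^j. Since 3 | h(j) by the inductive hypothesis, 3 | 3·h(j); and 3 | -3 since -3 = 3·-1. Therefore 3 | h(j+1).
This completes the induction.
Therefore the largest such d is 3.

d = 3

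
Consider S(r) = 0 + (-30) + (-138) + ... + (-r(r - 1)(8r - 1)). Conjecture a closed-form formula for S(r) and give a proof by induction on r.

S(r) = -r(r - 1)(r + 1)(2r + 1)

We claim S(r) = -r(r - 1)(r + 1)(2r + 1) for all r ≥ 1.
Base case (r = 1): S(1) = 0, and the closed form gives 0. They agree.
Suppose the result is true for r = j, so S(j) = j(-2j^3 - j^2 + 2j + 1).
Then S(j+1) = S(j) + (-j(j + 1)(8j + 7)) = (j(-2j^3 - j^2 + 2j + 1)) + (-j(j + 1)(8j + 7)).
Simplifying, S(j+1) = -j(j + 1)(j + 2)(2j + 3) = -(j+1)((j+1) - 1)((j+1) + 1)(2(j+1) + 1),
which is the closed form with r = j+1.
By the principle of mathematical induction, the result holds for all r ≥ 1.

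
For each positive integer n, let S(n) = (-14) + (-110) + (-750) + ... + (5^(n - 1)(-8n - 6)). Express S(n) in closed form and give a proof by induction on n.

We claim S(n) = -5^n(2n + 1) + 1 for all n ≥ 1.
Base case (n = 1): S(1) = -14, and the closed form gives -14. They agree.
For the inductive step, assume it holds for an arbitrary m ≥ 1, so S(m) = -5^m(2m + 1) + 1.
Then S(m+1) = S(m) + (5^m(-8m - 14)) = (-5^m(2m + 1) + 1) + (5^m(-8m - 14)).
Simplifying, S(m+1) = -10·5^m·m - 15·5^m + 1 = -5^(m+1)(2(m+1) + 1) + 1,
which is the closed form with n = m+1.
By the principle of mathematical induction, the result holds for all n ≥ 1.

S(n) = -5^n(2n + 1) + 1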